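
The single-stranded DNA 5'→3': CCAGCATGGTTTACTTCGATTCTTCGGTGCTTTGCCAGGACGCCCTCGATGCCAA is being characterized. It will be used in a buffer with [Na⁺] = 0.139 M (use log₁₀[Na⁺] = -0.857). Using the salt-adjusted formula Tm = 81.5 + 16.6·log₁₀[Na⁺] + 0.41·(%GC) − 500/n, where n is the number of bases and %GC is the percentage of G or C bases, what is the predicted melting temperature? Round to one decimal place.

Length n = 55. Base counts: G=13, A=9, T=16, C=17
G+C = 30, so %GC = 30/55 × 100 = 54.545%
Salt term: 16.6 × (-0.857) = -14.226
GC term: 0.41 × 54.545 = 22.363; length term: −500/55 = −9.091
Tm = 81.5 + (-14.226) + 22.363 − 9.091 = 80.546 → 80.5°C

80.5°C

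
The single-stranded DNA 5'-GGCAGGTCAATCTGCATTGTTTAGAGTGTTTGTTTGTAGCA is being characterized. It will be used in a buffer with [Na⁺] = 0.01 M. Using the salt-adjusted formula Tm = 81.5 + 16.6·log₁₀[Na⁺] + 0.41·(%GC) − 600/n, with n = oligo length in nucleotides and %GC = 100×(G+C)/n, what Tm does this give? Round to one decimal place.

50.7°C

Length n = 41. C=5, A=8, T=16, G=12
G+C = 17, so %GC = 17/41 × 100 = 41.463%
Salt term: 16.6 × (-2) = -33.2
GC term: 0.41 × 41.463 = 17; length term: −600/41 = −14.634
Tm = 81.5 + (-33.2) + 17 − 14.634 = 50.666 → 50.7°C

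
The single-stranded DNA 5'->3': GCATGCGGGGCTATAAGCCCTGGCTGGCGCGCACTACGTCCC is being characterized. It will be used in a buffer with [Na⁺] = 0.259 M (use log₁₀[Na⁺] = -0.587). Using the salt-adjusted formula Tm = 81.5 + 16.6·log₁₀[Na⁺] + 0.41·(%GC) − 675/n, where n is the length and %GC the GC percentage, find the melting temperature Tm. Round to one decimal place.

Length n = 42. Base counts: G=14, T=7, A=6, C=15
G+C = 29, so %GC = 29/42 × 100 = 69.048%
Salt term: 16.6 × (-0.587) = -9.744
GC term: 0.41 × 69.048 = 28.31; length term: −675/42 = −16.071
Tm = 81.5 + (-9.744) + 28.31 − 16.071 = 83.995 → 84.0°C

84.0°C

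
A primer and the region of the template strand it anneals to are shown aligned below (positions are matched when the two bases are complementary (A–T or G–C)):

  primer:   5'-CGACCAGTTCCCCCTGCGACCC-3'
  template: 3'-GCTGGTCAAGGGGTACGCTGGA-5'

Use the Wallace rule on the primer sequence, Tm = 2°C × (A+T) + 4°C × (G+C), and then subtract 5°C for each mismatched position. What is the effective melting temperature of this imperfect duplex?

66°C

Primer base counts: A=3, T=3, G=4, C=12 → A+T=6, G+C=16
Perfect-match Tm = 2(6) + 4(16) = 12 + 64 = 76°C
Mismatches (positions where the bases are not complementary): 2 (at positions 14, 22)
Effective Tm = 76 − 2×5 = 76 − 10 = 66°C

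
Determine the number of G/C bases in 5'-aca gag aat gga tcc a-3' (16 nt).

7

Counting bases: T=2, C=3, A=7, G=4
G+C = 4 + 3 = 7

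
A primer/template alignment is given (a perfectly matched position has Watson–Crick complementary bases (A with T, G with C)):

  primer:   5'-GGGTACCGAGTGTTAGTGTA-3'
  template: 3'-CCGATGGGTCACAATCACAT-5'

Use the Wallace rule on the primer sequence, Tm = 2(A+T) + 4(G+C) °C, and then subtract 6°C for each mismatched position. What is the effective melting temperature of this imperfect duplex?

Primer base counts: A=4, T=6, G=8, C=2 → A+T=10, G+C=10
Perfect-match Tm = 2(10) + 4(10) = 20 + 40 = 60°C
Mismatches (positions where the bases are not complementary): 2 (at positions 3, 8)
Effective Tm = 60 − 2×6 = 60 − 12 = 48°C

48°C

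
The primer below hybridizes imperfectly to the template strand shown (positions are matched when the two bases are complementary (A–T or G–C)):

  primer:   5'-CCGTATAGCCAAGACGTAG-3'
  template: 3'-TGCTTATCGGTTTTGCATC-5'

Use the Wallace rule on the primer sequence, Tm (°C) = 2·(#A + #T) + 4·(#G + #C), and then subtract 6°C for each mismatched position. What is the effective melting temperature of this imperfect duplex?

40°C

Primer base counts: A=6, T=3, G=5, C=5 → A+T=9, G+C=10
Perfect-match Tm = 2(9) + 4(10) = 18 + 40 = 58°C
Mismatches (positions where the bases are not complementary): 3 (at positions 1, 4, 13)
Effective Tm = 58 − 3×6 = 58 − 18 = 40°C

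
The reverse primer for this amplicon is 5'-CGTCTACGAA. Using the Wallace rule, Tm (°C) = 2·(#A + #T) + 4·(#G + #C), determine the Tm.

Scanning the sequence gives T=2, A=3, G=2, C=3.
AT pairs contribute 5, GC pairs contribute 5.
Tm = 4·5 + 2·5 = 20 + 10 = 30°C

30°C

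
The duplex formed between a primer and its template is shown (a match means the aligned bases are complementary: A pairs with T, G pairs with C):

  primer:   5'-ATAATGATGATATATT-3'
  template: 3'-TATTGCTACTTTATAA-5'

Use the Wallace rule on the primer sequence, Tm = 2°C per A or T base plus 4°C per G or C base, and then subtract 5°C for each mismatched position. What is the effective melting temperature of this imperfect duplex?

26°C

Primer base counts: A=7, T=7, G=2, C=0 → A+T=14, G+C=2
Perfect-match Tm = 2(14) + 4(2) = 28 + 8 = 36°C
Mismatches (positions where the bases are not complementary): 2 (at positions 5, 11)
Effective Tm = 36 − 2×5 = 36 − 10 = 26°C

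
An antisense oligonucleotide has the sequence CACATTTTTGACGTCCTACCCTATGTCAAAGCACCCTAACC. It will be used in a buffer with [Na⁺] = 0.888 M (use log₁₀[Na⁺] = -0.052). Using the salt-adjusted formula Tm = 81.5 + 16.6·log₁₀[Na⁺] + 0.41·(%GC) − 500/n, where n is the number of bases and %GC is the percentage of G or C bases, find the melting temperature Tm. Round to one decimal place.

87.4°C

Length n = 41. T=11, C=15, A=11, G=4
G+C = 19, so %GC = 19/41 × 100 = 46.341%
Salt term: 16.6 × (-0.052) = -0.863
GC term: 0.41 × 46.341 = 19; length term: −500/41 = −12.195
Tm = 81.5 + (-0.863) + 19 − 12.195 = 87.442 → 87.4°C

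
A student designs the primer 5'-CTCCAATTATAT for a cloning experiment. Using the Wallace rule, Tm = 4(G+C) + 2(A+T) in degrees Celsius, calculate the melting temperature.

C=3, A=4, G=0, T=5
AT pairs contribute 9, GC pairs contribute 3.
Tm = 4·3 + 2·9 = 12 + 18 = 30°C

30°C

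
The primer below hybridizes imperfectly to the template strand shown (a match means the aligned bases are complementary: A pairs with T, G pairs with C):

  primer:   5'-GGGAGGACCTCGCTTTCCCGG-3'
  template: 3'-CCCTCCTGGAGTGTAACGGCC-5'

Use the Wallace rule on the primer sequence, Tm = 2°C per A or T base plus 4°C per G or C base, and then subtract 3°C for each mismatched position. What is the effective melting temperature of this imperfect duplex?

Primer base counts: A=2, T=4, G=8, C=7 → A+T=6, G+C=15
Perfect-match Tm = 2(6) + 4(15) = 12 + 60 = 72°C
Mismatches (positions where the bases are not complementary): 3 (at positions 12, 14, 17)
Effective Tm = 72 − 3×3 = 72 − 9 = 63°C

63°C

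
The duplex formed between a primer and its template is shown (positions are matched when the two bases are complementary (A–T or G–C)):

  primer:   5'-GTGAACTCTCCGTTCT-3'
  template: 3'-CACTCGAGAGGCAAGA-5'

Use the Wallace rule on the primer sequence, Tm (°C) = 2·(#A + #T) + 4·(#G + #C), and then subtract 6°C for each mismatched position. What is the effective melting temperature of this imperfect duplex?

Primer base counts: A=2, T=6, G=3, C=5 → A+T=8, G+C=8
Perfect-match Tm = 2(8) + 4(8) = 16 + 32 = 48°C
Mismatches (positions where the bases are not complementary): 1 (at position 5)
Effective Tm = 48 − 1×6 = 48 − 6 = 42°C

42°C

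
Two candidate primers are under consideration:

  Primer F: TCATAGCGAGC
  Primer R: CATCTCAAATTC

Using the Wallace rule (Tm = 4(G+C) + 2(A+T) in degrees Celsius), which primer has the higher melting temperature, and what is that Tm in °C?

Primer F, 34°C

Primer F: A+T=5, G+C=6 → Tm = 2(5)+4(6) = 34°C
Primer R: A+T=8, G+C=4 → Tm = 2(8)+4(4) = 32°C
34°C vs 32°C → primer F is higher.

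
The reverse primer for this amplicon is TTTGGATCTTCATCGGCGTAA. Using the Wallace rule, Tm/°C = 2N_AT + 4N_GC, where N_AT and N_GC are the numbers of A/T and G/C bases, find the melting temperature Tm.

60°C

T=8, G=5, C=4, A=4
A+T = 12, G+C = 9
Tm = 2×12 + 4×9 = 60°C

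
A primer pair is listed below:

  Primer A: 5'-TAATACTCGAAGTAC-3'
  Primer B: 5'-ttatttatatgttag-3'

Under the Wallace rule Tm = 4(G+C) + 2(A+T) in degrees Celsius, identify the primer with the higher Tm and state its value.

Primer A: A+T=10, G+C=5 → Tm = 2(10)+4(5) = 40°C
Primer B: A+T=13, G+C=2 → Tm = 2(13)+4(2) = 34°C
40°C vs 34°C → primer A is higher.

Primer A, 40°C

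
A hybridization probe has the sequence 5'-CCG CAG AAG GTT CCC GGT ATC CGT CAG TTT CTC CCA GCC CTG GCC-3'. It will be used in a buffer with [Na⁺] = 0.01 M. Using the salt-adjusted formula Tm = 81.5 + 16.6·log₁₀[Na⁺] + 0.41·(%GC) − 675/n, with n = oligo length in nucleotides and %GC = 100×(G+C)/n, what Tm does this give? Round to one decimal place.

Length n = 45. Scanning the sequence gives A=6, T=10, C=18, G=11.
G+C = 29, so %GC = 29/45 × 100 = 64.444%
Salt term: 16.6 × (-2) = -33.2
GC term: 0.41 × 64.444 = 26.422; length term: −675/45 = −15
Tm = 81.5 + (-33.2) + 26.422 − 15 = 59.722 → 59.7°C

59.7°C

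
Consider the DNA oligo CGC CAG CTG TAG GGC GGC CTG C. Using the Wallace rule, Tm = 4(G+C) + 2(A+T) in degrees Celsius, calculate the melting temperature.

Base counts: G=9, C=8, T=3, A=2
A+T = 5, G+C = 17
Tm = 4·17 + 2·5 = 68 + 10 = 78°C

78°C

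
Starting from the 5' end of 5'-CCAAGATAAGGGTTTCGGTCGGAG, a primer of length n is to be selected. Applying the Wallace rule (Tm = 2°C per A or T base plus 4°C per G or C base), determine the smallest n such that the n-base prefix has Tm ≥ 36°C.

First 11 bases: CCAAGATAAGG → Tm = 32°C (< 36°C)
First 12 bases: CCAAGATAAGGG → Tm = 36°C (≥ 36°C)
Each additional base adds 2°C (A/T) or 4°C (G/C), so Tm is non-decreasing in n; n = 12 is the first length to reach 36°C.

n = 12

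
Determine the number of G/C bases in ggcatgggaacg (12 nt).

8

Counting bases: G=6, A=3, T=1, C=2
Total G or C: 6 + 2 = 8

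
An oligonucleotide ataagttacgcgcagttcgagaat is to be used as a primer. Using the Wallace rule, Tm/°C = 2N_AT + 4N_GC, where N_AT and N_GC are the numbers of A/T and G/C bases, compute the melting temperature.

68°C

A=8, T=6, G=6, C=4
So N_AT = 14 and N_GC = 10.
Tm = 2×14 + 4×10 = 68°C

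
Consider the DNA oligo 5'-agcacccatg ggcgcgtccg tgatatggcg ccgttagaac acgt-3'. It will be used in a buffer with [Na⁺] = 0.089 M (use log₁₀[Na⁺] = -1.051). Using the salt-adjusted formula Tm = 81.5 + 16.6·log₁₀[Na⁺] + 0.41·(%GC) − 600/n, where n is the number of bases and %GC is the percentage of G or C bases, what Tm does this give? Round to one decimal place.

75.6°C

Length n = 44. C=13, A=9, T=8, G=14
G+C = 27, so %GC = 27/44 × 100 = 61.364%
Salt term: 16.6 × (-1.051) = -17.447
GC term: 0.41 × 61.364 = 25.159; length term: −600/44 = −13.636
Tm = 81.5 + (-17.447) + 25.159 − 13.636 = 75.576 → 75.6°C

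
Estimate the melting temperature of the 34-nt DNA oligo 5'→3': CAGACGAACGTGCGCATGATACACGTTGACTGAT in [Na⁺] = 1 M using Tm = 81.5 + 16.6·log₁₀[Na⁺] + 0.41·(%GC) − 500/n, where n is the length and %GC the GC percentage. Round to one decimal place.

87.3°C

Length n = 34. A=10, T=7, C=8, G=9
G+C = 17, so %GC = 17/34 × 100 = 50%
Salt term: 16.6 × (0) = 0
GC term: 0.41 × 50 = 20.5; length term: −500/34 = −14.706
Tm = 81.5 + (0) + 20.5 − 14.706 = 87.294 → 87.3°C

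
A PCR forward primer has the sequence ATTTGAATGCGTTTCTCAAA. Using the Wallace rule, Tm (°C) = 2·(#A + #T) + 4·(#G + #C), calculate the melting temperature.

Counting bases: G=3, C=3, T=8, A=6
A+T = 14, G+C = 6
Tm = 2(14) + 4(6) = 28 + 24 = 52°C

52°C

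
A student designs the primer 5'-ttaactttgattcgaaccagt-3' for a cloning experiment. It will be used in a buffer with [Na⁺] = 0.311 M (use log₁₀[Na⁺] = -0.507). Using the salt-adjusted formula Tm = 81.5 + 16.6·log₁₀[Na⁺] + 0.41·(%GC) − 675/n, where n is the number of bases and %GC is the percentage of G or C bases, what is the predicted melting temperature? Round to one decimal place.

Length n = 21. Base counts: A=6, C=4, G=3, T=8
G+C = 7, so %GC = 7/21 × 100 = 33.333%
Salt term: 16.6 × (-0.507) = -8.416
GC term: 0.41 × 33.333 = 13.667; length term: −675/21 = −32.143
Tm = 81.5 + (-8.416) + 13.667 − 32.143 = 54.608 → 54.6°C

54.6°C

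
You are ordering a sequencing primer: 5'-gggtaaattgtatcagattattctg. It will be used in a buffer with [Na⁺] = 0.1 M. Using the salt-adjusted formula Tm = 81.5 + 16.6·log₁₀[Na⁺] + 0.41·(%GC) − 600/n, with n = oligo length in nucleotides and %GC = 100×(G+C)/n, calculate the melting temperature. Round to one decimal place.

Length n = 25. Counting bases: A=7, C=2, G=6, T=10
G+C = 8, so %GC = 8/25 × 100 = 32%
Salt term: 16.6 × (-1) = -16.6
GC term: 0.41 × 32 = 13.12; length term: −600/25 = −24
Tm = 81.5 + (-16.6) + 13.12 − 24 = 54.02 → 54.0°C

54.0°C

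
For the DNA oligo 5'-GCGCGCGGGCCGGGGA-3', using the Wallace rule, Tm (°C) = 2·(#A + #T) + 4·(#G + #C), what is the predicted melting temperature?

62°C

Base counts: G=10, C=5, T=0, A=1
A+T = 1, G+C = 15
Tm = 2(1) + 4(15) = 2 + 60 = 62°C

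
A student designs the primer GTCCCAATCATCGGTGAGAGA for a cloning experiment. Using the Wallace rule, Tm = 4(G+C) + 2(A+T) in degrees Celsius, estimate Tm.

Scanning the sequence gives T=4, C=5, G=6, A=6.
AT pairs contribute 10, GC pairs contribute 11.
Tm = 4·11 + 2·10 = 44 + 20 = 64°C

64°C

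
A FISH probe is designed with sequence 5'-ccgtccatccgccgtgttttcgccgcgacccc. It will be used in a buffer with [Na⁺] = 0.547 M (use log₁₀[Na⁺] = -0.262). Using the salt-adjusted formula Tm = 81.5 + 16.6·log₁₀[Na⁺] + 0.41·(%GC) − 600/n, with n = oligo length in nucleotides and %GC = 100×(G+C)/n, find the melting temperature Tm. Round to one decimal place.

87.9°C

Length n = 32. Scanning the sequence gives T=7, C=16, A=2, G=7.
G+C = 23, so %GC = 23/32 × 100 = 71.875%
Salt term: 16.6 × (-0.262) = -4.349
GC term: 0.41 × 71.875 = 29.469; length term: −600/32 = −18.75
Tm = 81.5 + (-4.349) + 29.469 − 18.75 = 87.87 → 87.9°C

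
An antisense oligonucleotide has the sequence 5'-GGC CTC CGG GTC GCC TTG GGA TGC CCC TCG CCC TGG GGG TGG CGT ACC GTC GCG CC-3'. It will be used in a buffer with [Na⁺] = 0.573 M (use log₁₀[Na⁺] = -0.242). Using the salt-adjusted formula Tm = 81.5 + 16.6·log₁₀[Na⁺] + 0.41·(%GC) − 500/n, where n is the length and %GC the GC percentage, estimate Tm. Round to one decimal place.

100.8°C

Length n = 56. G=22, C=22, A=2, T=10
G+C = 44, so %GC = 44/56 × 100 = 78.571%
Salt term: 16.6 × (-0.242) = -4.017
GC term: 0.41 × 78.571 = 32.214; length term: −500/56 = −8.929
Tm = 81.5 + (-4.017) + 32.214 − 8.929 = 100.768 → 100.8°C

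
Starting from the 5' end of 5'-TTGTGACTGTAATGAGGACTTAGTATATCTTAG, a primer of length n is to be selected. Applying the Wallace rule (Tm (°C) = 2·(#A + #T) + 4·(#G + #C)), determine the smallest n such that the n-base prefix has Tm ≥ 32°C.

n = 12

First 11 bases: TTGTGACTGTA → Tm = 30°C (< 32°C)
First 12 bases: TTGTGACTGTAA → Tm = 32°C (≥ 32°C)
Each additional base adds 2°C (A/T) or 4°C (G/C), so Tm is non-decreasing in n; n = 12 is the first length to reach 32°C.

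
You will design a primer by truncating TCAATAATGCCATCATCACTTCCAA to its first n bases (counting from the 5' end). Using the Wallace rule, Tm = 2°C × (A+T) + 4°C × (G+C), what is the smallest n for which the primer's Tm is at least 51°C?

First 18 bases: TCAATAATGCCATCATCA → Tm = 48°C (< 51°C)
First 19 bases: TCAATAATGCCATCATCAC → Tm = 52°C (≥ 51°C)
Each additional base adds 2°C (A/T) or 4°C (G/C), so Tm is non-decreasing in n; n = 19 is the first length to reach 51°C.

n = 19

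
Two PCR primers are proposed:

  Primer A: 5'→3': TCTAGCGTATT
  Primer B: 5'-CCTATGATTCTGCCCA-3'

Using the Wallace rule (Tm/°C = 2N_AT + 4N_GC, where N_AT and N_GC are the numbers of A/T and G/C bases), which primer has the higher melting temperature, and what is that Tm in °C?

Primer A: A+T=7, G+C=4 → Tm = 2(7)+4(4) = 30°C
Primer B: A+T=8, G+C=8 → Tm = 2(8)+4(8) = 48°C
30°C vs 48°C → primer B is higher.

Primer B, 48°C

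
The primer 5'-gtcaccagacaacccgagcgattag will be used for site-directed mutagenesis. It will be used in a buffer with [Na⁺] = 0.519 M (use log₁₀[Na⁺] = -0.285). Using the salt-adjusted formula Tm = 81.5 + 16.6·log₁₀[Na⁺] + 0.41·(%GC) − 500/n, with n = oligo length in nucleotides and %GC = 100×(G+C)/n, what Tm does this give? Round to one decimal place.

79.7°C

Length n = 25. Counting bases: G=6, C=8, T=3, A=8
G+C = 14, so %GC = 14/25 × 100 = 56%
Salt term: 16.6 × (-0.285) = -4.731
GC term: 0.41 × 56 = 22.96; length term: −500/25 = −20
Tm = 81.5 + (-4.731) + 22.96 − 20 = 79.729 → 79.7°C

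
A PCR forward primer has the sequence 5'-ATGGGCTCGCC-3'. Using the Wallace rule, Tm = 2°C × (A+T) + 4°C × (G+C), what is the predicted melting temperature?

38°C

T=2, A=1, C=4, G=4
AT pairs contribute 3, GC pairs contribute 8.
Tm = 2×3 + 4×8 = 38°C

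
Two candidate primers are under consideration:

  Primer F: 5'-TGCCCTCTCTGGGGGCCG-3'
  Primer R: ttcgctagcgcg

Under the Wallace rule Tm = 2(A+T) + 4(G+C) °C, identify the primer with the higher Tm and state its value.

Primer F: A+T=4, G+C=14 → Tm = 2(4)+4(14) = 64°C
Primer R: A+T=4, G+C=8 → Tm = 2(4)+4(8) = 40°C
64°C vs 40°C → primer F is higher.

Primer F, 64°C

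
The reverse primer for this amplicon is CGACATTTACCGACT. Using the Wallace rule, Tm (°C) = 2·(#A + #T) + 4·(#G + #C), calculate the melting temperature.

Scanning the sequence gives G=2, C=5, A=4, T=4.
AT pairs contribute 8, GC pairs contribute 7.
Tm = 4·7 + 2·8 = 28 + 16 = 44°C

44°C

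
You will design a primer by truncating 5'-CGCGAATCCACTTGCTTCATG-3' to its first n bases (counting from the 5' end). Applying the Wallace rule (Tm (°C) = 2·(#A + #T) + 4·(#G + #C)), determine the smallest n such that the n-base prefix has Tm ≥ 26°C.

n = 8

First 7 bases: CGCGAAT → Tm = 22°C (< 26°C)
First 8 bases: CGCGAATC → Tm = 26°C (≥ 26°C)
Each additional base adds 2°C (A/T) or 4°C (G/C), so Tm is non-decreasing in n; n = 8 is the first length to reach 26°C.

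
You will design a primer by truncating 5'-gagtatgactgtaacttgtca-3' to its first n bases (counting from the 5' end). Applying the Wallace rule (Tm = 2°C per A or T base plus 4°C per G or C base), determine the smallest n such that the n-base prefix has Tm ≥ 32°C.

n = 11

First 10 bases: GAGTATGACT → Tm = 28°C (< 32°C)
First 11 bases: GAGTATGACTG → Tm = 32°C (≥ 32°C)
Each additional base adds 2°C (A/T) or 4°C (G/C), so Tm is non-decreasing in n; n = 11 is the first length to reach 32°C.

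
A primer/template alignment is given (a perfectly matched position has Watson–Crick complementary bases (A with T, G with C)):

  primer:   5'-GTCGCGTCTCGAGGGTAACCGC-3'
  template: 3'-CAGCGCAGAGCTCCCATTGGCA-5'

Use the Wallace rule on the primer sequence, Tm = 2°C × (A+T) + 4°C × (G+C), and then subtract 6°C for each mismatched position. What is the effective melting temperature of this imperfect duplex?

68°C

Primer base counts: A=3, T=4, G=8, C=7 → A+T=7, G+C=15
Perfect-match Tm = 2(7) + 4(15) = 14 + 60 = 74°C
Mismatches (positions where the bases are not complementary): 1 (at position 22)
Effective Tm = 74 − 1×6 = 74 − 6 = 68°C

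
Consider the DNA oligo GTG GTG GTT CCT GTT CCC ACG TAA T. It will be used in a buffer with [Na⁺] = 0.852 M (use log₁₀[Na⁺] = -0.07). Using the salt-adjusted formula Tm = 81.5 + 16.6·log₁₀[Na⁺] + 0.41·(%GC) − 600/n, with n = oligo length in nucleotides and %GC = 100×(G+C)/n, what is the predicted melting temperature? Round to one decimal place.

77.7°C

Length n = 25. Counting bases: T=9, G=7, A=3, C=6
G+C = 13, so %GC = 13/25 × 100 = 52%
Salt term: 16.6 × (-0.07) = -1.162
GC term: 0.41 × 52 = 21.32; length term: −600/25 = −24
Tm = 81.5 + (-1.162) + 21.32 − 24 = 77.658 → 77.7°C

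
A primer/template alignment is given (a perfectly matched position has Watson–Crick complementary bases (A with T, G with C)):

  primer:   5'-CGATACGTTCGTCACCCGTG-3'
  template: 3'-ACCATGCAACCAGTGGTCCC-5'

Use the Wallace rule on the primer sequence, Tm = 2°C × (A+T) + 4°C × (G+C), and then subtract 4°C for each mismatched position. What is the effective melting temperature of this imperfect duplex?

Primer base counts: A=3, T=5, G=5, C=7 → A+T=8, G+C=12
Perfect-match Tm = 2(8) + 4(12) = 16 + 48 = 64°C
Mismatches (positions where the bases are not complementary): 5 (at positions 1, 3, 10, 17, 19)
Effective Tm = 64 − 5×4 = 64 − 20 = 44°C

44°C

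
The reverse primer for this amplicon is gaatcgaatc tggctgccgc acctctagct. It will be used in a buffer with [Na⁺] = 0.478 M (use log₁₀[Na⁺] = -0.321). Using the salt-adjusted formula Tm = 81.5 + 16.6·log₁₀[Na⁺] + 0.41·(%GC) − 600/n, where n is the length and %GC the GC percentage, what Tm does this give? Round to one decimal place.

79.4°C

Length n = 30. T=7, G=7, A=6, C=10
G+C = 17, so %GC = 17/30 × 100 = 56.667%
Salt term: 16.6 × (-0.321) = -5.329
GC term: 0.41 × 56.667 = 23.233; length term: −600/30 = −20
Tm = 81.5 + (-5.329) + 23.233 − 20 = 79.404 → 79.4°C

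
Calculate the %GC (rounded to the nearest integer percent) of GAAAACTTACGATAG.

33%

Counting bases: T=3, G=3, C=2, A=7
G+C = 3 + 2 = 5 out of 15 bases
%GC = 5/15 × 100 = 33.33% ≈ 33%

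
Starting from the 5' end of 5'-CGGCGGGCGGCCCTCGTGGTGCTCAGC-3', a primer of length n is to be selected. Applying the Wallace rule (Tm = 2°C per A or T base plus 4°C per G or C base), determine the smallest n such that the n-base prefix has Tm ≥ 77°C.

n = 21

First 20 bases: CGGCGGGCGGCCCTCGTGGT → Tm = 74°C (< 77°C)
First 21 bases: CGGCGGGCGGCCCTCGTGGTG → Tm = 78°C (≥ 77°C)
Since every base adds ≥2°C, Tm only increases with n, so the threshold is first crossed at n = 21.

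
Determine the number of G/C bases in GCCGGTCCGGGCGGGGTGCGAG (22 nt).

19

Scanning the sequence gives T=2, C=6, G=13, A=1.
G+C = 13 + 6 = 19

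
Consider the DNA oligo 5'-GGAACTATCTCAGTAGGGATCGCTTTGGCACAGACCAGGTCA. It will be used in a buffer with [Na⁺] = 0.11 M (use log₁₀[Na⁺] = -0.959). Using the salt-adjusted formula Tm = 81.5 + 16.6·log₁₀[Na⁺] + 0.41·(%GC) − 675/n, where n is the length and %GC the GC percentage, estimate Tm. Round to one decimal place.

71.0°C

Length n = 42. T=9, A=11, G=12, C=10
G+C = 22, so %GC = 22/42 × 100 = 52.381%
Salt term: 16.6 × (-0.959) = -15.919
GC term: 0.41 × 52.381 = 21.476; length term: −675/42 = −16.071
Tm = 81.5 + (-15.919) + 21.476 − 16.071 = 70.986 → 71.0°C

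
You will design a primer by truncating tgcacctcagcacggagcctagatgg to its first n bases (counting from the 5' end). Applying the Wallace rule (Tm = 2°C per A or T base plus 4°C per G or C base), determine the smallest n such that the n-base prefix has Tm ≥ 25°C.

First 7 bases: TGCACCT → Tm = 22°C (< 25°C)
First 8 bases: TGCACCTC → Tm = 26°C (≥ 25°C)
Each additional base adds 2°C (A/T) or 4°C (G/C), so Tm is non-decreasing in n; n = 8 is the first length to reach 25°C.

n = 8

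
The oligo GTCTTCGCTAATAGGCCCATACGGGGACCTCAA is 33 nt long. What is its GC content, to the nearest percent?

Base counts: T=7, C=10, G=8, A=8
G+C = 8 + 10 = 18 out of 33 bases
%GC = 18/33 × 100 = 54.55% ≈ 55%

55%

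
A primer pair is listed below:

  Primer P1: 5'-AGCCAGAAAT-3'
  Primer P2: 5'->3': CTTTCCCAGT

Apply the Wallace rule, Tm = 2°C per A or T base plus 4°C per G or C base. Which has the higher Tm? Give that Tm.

Primer P2, 30°C

Primer P1: A+T=6, G+C=4 → Tm = 2(6)+4(4) = 28°C
Primer P2: A+T=5, G+C=5 → Tm = 2(5)+4(5) = 30°C
28°C vs 30°C → primer P2 is higher.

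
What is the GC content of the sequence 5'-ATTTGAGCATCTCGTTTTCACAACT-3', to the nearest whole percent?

36%

Scanning the sequence gives C=6, G=3, T=10, A=6.
G+C = 3 + 6 = 9 out of 25 bases
%GC = 9/25 × 100 = 36% ≈ 36%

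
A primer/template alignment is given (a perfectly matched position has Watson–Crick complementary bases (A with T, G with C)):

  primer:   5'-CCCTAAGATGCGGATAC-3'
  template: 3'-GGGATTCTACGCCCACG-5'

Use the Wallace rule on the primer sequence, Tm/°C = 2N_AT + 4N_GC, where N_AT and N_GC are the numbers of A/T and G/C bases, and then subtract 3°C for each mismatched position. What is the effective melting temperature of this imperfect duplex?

46°C

Primer base counts: A=5, T=3, G=4, C=5 → A+T=8, G+C=9
Perfect-match Tm = 2(8) + 4(9) = 16 + 36 = 52°C
Mismatches (positions where the bases are not complementary): 2 (at positions 14, 16)
Effective Tm = 52 − 2×3 = 52 − 6 = 46°C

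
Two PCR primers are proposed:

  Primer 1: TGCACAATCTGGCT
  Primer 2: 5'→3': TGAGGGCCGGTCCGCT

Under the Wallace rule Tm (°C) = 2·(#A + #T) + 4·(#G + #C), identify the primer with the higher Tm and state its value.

Primer 1: A+T=7, G+C=7 → Tm = 2(7)+4(7) = 42°C
Primer 2: A+T=4, G+C=12 → Tm = 2(4)+4(12) = 56°C
42°C vs 56°C → primer 2 is higher.

Primer 2, 56°C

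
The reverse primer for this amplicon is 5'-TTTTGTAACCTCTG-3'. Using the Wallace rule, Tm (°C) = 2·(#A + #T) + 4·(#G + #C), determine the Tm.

Base counts: G=2, A=2, C=3, T=7
AT pairs contribute 9, GC pairs contribute 5.
Tm = 2(9) + 4(5) = 18 + 20 = 38°C

38°C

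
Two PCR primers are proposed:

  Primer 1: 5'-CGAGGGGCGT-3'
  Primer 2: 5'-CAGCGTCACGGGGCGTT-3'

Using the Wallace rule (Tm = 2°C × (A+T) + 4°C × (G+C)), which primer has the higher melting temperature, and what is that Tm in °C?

Primer 2, 58°C

Primer 1: A+T=2, G+C=8 → Tm = 2(2)+4(8) = 36°C
Primer 2: A+T=5, G+C=12 → Tm = 2(5)+4(12) = 58°C
36°C vs 58°C → primer 2 is higher.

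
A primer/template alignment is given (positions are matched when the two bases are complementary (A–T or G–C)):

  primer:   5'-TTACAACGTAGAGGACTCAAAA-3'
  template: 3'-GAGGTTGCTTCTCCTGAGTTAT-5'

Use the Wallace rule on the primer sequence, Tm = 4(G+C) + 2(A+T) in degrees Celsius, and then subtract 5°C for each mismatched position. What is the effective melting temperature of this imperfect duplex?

Primer base counts: A=10, T=4, G=4, C=4 → A+T=14, G+C=8
Perfect-match Tm = 2(14) + 4(8) = 28 + 32 = 60°C
Mismatches (positions where the bases are not complementary): 4 (at positions 1, 3, 9, 21)
Effective Tm = 60 − 4×5 = 60 − 20 = 40°C

40°C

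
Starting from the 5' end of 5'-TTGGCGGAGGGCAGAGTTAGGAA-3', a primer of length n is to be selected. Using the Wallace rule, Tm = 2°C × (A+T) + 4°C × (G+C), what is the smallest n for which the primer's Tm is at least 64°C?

n = 20

First 19 bases: TTGGCGGAGGGCAGAGTTA → Tm = 60°C (< 64°C)
First 20 bases: TTGGCGGAGGGCAGAGTTAG → Tm = 64°C (≥ 64°C)
Since every base adds ≥2°C, Tm only increases with n, so the threshold is first crossed at n = 20.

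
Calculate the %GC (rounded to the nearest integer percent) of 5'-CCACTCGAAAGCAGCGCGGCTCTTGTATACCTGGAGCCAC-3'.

A=9, C=14, G=10, T=7
G+C = 10 + 14 = 24 out of 40 bases
%GC = 24/40 × 100 = 60% ≈ 60%

60%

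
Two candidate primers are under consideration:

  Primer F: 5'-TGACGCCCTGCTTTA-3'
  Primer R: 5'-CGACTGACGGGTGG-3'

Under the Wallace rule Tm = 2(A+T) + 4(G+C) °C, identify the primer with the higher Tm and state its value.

Primer F: A+T=7, G+C=8 → Tm = 2(7)+4(8) = 46°C
Primer R: A+T=4, G+C=10 → Tm = 2(4)+4(10) = 48°C
46°C vs 48°C → primer R is higher.

Primer R, 48°C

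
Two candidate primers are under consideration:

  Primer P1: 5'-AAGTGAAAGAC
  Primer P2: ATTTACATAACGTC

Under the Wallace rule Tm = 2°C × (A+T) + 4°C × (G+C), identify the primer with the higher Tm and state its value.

Primer P2, 36°C

Primer P1: A+T=7, G+C=4 → Tm = 2(7)+4(4) = 30°C
Primer P2: A+T=10, G+C=4 → Tm = 2(10)+4(4) = 36°C
30°C vs 36°C → primer P2 is higher.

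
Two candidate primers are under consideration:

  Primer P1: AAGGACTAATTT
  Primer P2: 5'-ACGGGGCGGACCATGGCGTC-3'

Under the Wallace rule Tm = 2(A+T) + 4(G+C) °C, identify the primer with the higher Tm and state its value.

Primer P2, 70°C

Primer P1: A+T=9, G+C=3 → Tm = 2(9)+4(3) = 30°C
Primer P2: A+T=5, G+C=15 → Tm = 2(5)+4(15) = 70°C
30°C vs 70°C → primer P2 is higher.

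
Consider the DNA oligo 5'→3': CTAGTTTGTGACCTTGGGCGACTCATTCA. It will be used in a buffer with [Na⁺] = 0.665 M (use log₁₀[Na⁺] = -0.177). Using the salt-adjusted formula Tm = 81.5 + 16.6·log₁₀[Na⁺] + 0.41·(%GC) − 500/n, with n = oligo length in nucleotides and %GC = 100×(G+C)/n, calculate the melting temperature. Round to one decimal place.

Length n = 29. G=7, C=7, A=5, T=10
G+C = 14, so %GC = 14/29 × 100 = 48.276%
Salt term: 16.6 × (-0.177) = -2.938
GC term: 0.41 × 48.276 = 19.793; length term: −500/29 = −17.241
Tm = 81.5 + (-2.938) + 19.793 − 17.241 = 81.114 → 81.1°C

81.1°C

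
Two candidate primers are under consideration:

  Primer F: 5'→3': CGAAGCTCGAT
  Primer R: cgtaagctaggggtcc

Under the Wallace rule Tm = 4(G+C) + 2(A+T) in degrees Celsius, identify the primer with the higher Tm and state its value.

Primer R, 52°C

Primer F: A+T=5, G+C=6 → Tm = 2(5)+4(6) = 34°C
Primer R: A+T=6, G+C=10 → Tm = 2(6)+4(10) = 52°C
34°C vs 52°C → primer R is higher.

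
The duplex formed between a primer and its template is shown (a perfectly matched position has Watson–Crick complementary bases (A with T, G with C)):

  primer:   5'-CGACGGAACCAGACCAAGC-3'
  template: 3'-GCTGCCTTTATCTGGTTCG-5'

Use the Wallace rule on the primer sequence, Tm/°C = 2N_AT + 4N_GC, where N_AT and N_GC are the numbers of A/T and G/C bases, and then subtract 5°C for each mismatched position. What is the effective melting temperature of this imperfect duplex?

Primer base counts: A=7, T=0, G=5, C=7 → A+T=7, G+C=12
Perfect-match Tm = 2(7) + 4(12) = 14 + 48 = 62°C
Mismatches (positions where the bases are not complementary): 2 (at positions 9, 10)
Effective Tm = 62 − 2×5 = 62 − 10 = 52°C

52°C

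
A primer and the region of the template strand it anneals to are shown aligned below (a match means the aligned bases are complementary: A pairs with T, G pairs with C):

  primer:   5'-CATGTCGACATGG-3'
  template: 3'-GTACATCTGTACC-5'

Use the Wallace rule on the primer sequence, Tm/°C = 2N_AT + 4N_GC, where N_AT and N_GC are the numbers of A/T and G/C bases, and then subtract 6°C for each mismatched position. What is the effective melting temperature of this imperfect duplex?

34°C

Primer base counts: A=3, T=3, G=4, C=3 → A+T=6, G+C=7
Perfect-match Tm = 2(6) + 4(7) = 12 + 28 = 40°C
Mismatches (positions where the bases are not complementary): 1 (at position 6)
Effective Tm = 40 − 1×6 = 40 − 6 = 34°C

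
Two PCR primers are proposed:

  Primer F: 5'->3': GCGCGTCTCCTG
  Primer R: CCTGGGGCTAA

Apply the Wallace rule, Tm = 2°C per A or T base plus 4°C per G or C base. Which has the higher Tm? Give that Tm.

Primer F: A+T=3, G+C=9 → Tm = 2(3)+4(9) = 42°C
Primer R: A+T=4, G+C=7 → Tm = 2(4)+4(7) = 36°C
42°C vs 36°C → primer F is higher.

Primer F, 42°C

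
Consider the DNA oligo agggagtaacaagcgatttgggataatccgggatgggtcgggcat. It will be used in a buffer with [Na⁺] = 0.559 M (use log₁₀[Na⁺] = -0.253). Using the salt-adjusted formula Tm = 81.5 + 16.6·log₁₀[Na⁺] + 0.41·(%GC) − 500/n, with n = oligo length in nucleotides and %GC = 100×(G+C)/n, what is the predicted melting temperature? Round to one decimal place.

88.1°C

Length n = 45. Scanning the sequence gives T=9, G=18, A=12, C=6.
G+C = 24, so %GC = 24/45 × 100 = 53.333%
Salt term: 16.6 × (-0.253) = -4.2
GC term: 0.41 × 53.333 = 21.867; length term: −500/45 = −11.111
Tm = 81.5 + (-4.2) + 21.867 − 11.111 = 88.056 → 88.1°C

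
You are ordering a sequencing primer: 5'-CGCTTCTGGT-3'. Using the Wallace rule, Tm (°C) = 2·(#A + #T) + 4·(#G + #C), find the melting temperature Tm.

32°C

A=0, T=4, G=3, C=3
So N_AT = 4 and N_GC = 6.
Tm = 4·6 + 2·4 = 24 + 8 = 32°C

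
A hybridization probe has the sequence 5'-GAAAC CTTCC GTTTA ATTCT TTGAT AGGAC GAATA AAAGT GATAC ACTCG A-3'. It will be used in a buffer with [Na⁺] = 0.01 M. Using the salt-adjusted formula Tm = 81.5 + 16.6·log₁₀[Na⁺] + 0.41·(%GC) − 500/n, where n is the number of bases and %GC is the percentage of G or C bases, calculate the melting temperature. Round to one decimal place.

Length n = 51. Scanning the sequence gives T=15, A=18, C=9, G=9.
G+C = 18, so %GC = 18/51 × 100 = 35.294%
Salt term: 16.6 × (-2) = -33.2
GC term: 0.41 × 35.294 = 14.471; length term: −500/51 = −9.804
Tm = 81.5 + (-33.2) + 14.471 − 9.804 = 52.967 → 53.0°C

53.0°C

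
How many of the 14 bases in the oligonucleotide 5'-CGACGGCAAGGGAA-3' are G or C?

9

Counting bases: G=6, A=5, T=0, C=3
G+C = 6 + 3 = 9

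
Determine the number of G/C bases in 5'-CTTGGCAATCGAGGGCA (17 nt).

10

Base counts: C=4, T=3, A=4, G=6
Total G or C: 6 + 4 = 10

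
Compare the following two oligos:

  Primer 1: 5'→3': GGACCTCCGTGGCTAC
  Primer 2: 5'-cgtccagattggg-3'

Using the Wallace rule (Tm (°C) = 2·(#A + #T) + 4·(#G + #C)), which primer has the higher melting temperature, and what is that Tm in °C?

Primer 1, 54°C

Primer 1: A+T=5, G+C=11 → Tm = 2(5)+4(11) = 54°C
Primer 2: A+T=5, G+C=8 → Tm = 2(5)+4(8) = 42°C
54°C vs 42°C → primer 1 is higher.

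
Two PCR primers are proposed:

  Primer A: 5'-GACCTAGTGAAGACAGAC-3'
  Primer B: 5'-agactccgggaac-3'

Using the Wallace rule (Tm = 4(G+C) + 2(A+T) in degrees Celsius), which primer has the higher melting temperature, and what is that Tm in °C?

Primer A, 54°C

Primer A: A+T=9, G+C=9 → Tm = 2(9)+4(9) = 54°C
Primer B: A+T=5, G+C=8 → Tm = 2(5)+4(8) = 42°C
54°C vs 42°C → primer A is higher.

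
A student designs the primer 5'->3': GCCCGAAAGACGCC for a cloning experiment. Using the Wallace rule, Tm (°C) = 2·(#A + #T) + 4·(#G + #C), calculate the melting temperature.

48°C

Scanning the sequence gives A=4, C=6, T=0, G=4.
AT pairs contribute 4, GC pairs contribute 10.
Tm = 4·10 + 2·4 = 40 + 8 = 48°C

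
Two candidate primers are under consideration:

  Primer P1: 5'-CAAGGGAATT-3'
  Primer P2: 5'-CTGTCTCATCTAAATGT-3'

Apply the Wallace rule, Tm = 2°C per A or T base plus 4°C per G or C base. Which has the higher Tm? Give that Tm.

Primer P2, 46°C

Primer P1: A+T=6, G+C=4 → Tm = 2(6)+4(4) = 28°C
Primer P2: A+T=11, G+C=6 → Tm = 2(11)+4(6) = 46°C
28°C vs 46°C → primer P2 is higher.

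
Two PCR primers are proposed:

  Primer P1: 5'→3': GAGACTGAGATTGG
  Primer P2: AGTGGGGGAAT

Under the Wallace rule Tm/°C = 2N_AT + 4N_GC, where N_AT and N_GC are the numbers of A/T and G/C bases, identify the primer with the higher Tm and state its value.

Primer P1: A+T=7, G+C=7 → Tm = 2(7)+4(7) = 42°C
Primer P2: A+T=5, G+C=6 → Tm = 2(5)+4(6) = 34°C
42°C vs 34°C → primer P1 is higher.

Primer P1, 42°C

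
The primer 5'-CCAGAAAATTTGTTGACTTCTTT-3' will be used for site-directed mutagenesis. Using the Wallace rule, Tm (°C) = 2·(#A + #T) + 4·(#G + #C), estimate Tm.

60°C

G=3, C=4, T=10, A=6
So N_AT = 16 and N_GC = 7.
Tm = 2(16) + 4(7) = 32 + 28 = 60°C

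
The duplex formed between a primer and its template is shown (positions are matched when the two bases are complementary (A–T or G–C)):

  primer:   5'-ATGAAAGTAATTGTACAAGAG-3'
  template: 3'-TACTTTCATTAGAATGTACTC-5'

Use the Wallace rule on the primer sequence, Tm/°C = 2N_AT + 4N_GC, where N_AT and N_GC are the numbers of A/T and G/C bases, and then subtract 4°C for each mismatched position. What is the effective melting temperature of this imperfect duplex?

42°C

Primer base counts: A=10, T=5, G=5, C=1 → A+T=15, G+C=6
Perfect-match Tm = 2(15) + 4(6) = 30 + 24 = 54°C
Mismatches (positions where the bases are not complementary): 3 (at positions 12, 13, 18)
Effective Tm = 54 − 3×4 = 54 − 12 = 42°C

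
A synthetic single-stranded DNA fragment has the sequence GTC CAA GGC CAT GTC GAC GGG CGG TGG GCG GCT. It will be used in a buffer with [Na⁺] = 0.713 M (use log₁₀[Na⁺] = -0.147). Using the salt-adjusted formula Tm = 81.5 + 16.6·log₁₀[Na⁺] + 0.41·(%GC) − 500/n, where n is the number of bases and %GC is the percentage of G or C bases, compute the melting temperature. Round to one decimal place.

93.7°C

Length n = 33. Base counts: C=9, G=15, T=5, A=4
G+C = 24, so %GC = 24/33 × 100 = 72.727%
Salt term: 16.6 × (-0.147) = -2.44
GC term: 0.41 × 72.727 = 29.818; length term: −500/33 = −15.152
Tm = 81.5 + (-2.44) + 29.818 − 15.152 = 93.726 → 93.7°C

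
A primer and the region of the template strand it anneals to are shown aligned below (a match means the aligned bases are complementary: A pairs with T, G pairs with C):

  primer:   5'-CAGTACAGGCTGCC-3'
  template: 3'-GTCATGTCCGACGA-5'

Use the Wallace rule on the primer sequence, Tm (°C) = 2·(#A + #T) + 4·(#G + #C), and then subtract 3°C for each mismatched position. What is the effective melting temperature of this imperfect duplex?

43°C

Primer base counts: A=3, T=2, G=4, C=5 → A+T=5, G+C=9
Perfect-match Tm = 2(5) + 4(9) = 10 + 36 = 46°C
Mismatches (positions where the bases are not complementary): 1 (at position 14)
Effective Tm = 46 − 1×3 = 46 − 3 = 43°C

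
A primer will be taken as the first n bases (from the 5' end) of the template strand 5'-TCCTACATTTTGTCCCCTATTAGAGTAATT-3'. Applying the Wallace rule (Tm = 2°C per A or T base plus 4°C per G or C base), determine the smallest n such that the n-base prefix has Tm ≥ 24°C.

n = 9

First 8 bases: TCCTACAT → Tm = 22°C (< 24°C)
First 9 bases: TCCTACATT → Tm = 24°C (≥ 24°C)
Each additional base adds 2°C (A/T) or 4°C (G/C), so Tm is non-decreasing in n; n = 9 is the first length to reach 24°C.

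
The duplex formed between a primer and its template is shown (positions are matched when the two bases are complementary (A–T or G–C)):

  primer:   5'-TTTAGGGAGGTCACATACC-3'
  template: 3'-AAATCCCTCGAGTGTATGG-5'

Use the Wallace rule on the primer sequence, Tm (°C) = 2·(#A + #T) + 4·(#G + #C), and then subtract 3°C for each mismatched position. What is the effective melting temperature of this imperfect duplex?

53°C

Primer base counts: A=5, T=5, G=5, C=4 → A+T=10, G+C=9
Perfect-match Tm = 2(10) + 4(9) = 20 + 36 = 56°C
Mismatches (positions where the bases are not complementary): 1 (at position 10)
Effective Tm = 56 − 1×3 = 56 − 3 = 53°C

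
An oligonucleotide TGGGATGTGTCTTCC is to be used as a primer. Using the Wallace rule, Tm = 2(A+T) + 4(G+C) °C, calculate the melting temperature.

46°C

Counting bases: A=1, C=3, G=5, T=6
So N_AT = 7 and N_GC = 8.
Tm = 2(7) + 4(8) = 14 + 32 = 46°C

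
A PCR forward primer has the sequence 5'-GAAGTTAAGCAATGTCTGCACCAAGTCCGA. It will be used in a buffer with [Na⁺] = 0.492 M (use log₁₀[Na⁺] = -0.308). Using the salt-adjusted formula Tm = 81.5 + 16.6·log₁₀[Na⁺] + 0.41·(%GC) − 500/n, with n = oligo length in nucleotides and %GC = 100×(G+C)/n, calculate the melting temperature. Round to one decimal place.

Length n = 30. C=7, G=7, A=10, T=6
G+C = 14, so %GC = 14/30 × 100 = 46.667%
Salt term: 16.6 × (-0.308) = -5.113
GC term: 0.41 × 46.667 = 19.133; length term: −500/30 = −16.667
Tm = 81.5 + (-5.113) + 19.133 − 16.667 = 78.853 → 78.9°C

78.9°C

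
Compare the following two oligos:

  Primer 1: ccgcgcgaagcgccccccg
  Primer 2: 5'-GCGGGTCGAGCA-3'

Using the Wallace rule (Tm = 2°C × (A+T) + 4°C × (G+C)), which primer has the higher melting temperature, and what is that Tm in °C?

Primer 1, 72°C

Primer 1: A+T=2, G+C=17 → Tm = 2(2)+4(17) = 72°C
Primer 2: A+T=3, G+C=9 → Tm = 2(3)+4(9) = 42°C
72°C vs 42°C → primer 1 is higher.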